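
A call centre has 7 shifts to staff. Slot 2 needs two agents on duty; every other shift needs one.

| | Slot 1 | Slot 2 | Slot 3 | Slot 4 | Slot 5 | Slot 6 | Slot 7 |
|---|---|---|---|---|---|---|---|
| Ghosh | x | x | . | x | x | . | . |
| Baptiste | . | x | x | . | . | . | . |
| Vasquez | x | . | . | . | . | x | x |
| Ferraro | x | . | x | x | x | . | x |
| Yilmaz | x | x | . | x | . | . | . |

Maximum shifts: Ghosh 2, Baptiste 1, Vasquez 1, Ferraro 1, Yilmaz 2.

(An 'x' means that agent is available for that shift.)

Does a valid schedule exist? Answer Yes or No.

Total capacity is 2+1+1+1+2 = 7 but 8 worker-slots are needed — infeasible.

No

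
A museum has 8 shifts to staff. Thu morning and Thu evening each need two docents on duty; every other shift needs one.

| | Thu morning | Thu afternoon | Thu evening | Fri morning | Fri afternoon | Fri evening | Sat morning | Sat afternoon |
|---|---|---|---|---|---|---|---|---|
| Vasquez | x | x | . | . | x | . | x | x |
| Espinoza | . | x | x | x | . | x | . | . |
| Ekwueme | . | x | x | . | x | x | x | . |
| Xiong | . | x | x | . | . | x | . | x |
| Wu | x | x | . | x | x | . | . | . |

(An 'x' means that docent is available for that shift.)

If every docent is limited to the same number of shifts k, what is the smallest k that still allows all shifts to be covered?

With 5 docents and 10 worker-slots to fill, someone must work at least ⌈10/5⌉ = 2 shifts, so k ≥ 2.
k = 2 works: Thu morning→Vasquez+Wu, Thu afternoon→Wu, Thu evening→Espinoza+Ekwueme, Fri morning→Espinoza, Fri afternoon→Ekwueme, Fri evening→Xiong, Sat morning→Vasquez, Sat afternoon→Xiong.
Loads: Vasquez 2, Espinoza 2, Ekwueme 2, Xiong 2, Wu 2 — all ≤ 2.

2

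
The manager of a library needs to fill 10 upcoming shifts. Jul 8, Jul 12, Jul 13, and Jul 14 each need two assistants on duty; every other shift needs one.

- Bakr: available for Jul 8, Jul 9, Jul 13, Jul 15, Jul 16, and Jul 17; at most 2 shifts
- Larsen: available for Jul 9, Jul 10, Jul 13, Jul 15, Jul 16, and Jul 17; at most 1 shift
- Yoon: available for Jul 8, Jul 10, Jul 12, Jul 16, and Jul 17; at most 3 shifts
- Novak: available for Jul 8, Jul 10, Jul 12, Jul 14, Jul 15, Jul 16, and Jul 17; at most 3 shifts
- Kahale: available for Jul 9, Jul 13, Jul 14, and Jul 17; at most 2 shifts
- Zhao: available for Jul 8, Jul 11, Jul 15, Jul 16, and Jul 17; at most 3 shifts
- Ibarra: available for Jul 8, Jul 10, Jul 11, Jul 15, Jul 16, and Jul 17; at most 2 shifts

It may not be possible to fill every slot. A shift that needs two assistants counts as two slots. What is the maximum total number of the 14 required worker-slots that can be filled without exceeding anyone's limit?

Total capacity across all assistants is 2+1+3+3+2+3+2 = 16, and 14 slots are needed, so at most 14 can be filled.
An assignment achieving 14: Jul 8→Yoon+Novak, Jul 9→Bakr, Jul 10→Yoon, Jul 11→Zhao, Jul 12→Yoon+Novak, Jul 13→Bakr+Larsen, Jul 14→Novak+Kahale, Jul 15→Zhao, Jul 16→Zhao, Jul 17→Kahale.
Loads: Bakr 2/2, Larsen 1/1, Yoon 3/3, Novak 3/3, Kahale 2/2, Zhao 3/3, Ibarra 0/2.

14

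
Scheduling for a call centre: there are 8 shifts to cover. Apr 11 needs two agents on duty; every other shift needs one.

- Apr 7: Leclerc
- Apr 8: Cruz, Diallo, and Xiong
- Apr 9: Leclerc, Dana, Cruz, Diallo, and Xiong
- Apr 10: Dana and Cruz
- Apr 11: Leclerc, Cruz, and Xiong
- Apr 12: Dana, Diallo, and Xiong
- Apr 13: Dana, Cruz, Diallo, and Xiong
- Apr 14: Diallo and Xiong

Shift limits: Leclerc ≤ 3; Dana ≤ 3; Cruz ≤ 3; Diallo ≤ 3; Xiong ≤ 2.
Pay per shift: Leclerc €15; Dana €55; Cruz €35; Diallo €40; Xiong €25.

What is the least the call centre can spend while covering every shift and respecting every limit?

€240

Apr 7 can only be covered by Leclerc, so that assignment is forced.
Picking the cheapest available agent for each shift independently would cost €205, but that ignores the shift limits.
An optimal schedule: Apr 7→Leclerc, Apr 8→Xiong, Apr 9→Leclerc, Apr 10→Cruz, Apr 11→Leclerc+Cruz, Apr 12→Diallo, Apr 13→Cruz, Apr 14→Xiong.
Total: 15 + 25 + 15 + 35 + 15 + 35 + 40 + 35 + 25 = €240.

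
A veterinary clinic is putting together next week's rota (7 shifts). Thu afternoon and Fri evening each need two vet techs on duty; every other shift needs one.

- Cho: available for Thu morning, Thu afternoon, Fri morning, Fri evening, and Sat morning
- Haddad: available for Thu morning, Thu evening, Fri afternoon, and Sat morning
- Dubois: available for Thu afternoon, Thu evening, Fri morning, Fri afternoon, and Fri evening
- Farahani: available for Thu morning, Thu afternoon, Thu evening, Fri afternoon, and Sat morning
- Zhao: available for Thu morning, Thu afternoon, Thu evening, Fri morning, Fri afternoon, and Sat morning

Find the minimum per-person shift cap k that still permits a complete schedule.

2

With 5 vet techs and 9 worker-slots to fill, someone must work at least ⌈9/5⌉ = 2 shifts, so k ≥ 2.
k = 2 works: Thu morning→Haddad, Thu afternoon→Farahani+Zhao, Thu evening→Haddad, Fri morning→Cho, Fri afternoon→Dubois, Fri evening→Cho+Dubois, Sat morning→Farahani.
Loads: Cho 2, Haddad 2, Dubois 2, Farahani 2, Zhao 1 — all ≤ 2.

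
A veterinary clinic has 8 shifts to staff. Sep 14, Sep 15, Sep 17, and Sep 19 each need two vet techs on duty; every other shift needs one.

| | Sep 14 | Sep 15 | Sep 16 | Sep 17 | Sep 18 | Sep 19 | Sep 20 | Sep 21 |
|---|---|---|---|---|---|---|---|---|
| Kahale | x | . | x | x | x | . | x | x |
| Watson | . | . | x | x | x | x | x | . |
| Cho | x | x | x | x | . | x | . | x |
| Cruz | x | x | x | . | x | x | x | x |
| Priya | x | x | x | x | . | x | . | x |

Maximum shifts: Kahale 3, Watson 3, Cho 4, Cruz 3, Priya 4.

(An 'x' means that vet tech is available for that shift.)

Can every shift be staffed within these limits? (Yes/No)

Yes

One valid schedule: Sep 14→Cho+Cruz, Sep 15→Cho+Cruz, Sep 16→Watson, Sep 17→Watson+Cho, Sep 18→Kahale, Sep 19→Watson+Cho, Sep 20→Kahale, Sep 21→Kahale.
Loads: Kahale 3/3, Watson 3/3, Cho 4/4, Cruz 2/3, Priya 0/4 — all within limits.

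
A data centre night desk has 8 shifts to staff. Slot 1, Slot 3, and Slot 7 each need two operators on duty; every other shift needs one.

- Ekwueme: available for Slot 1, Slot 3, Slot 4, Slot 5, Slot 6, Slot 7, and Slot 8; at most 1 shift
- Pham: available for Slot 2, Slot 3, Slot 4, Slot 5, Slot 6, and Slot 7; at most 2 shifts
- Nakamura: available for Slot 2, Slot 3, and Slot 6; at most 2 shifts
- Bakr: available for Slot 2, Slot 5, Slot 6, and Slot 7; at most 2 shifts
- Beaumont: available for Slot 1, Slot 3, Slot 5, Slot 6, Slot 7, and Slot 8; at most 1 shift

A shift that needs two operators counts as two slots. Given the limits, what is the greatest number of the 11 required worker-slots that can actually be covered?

8

Total capacity across all operators is 1+2+2+2+1 = 8, and 11 slots are needed, so at most 8 can be filled.
An assignment achieving 8: Slot 1→Ekwueme+Beaumont, Slot 2→Pham, Slot 3→Nakamura, Slot 4→Pham, Slot 5→Bakr, Slot 6→Nakamura, Slot 7→Bakr.
Loads: Ekwueme 1/1, Pham 2/2, Nakamura 2/2, Bakr 2/2, Beaumont 1/1.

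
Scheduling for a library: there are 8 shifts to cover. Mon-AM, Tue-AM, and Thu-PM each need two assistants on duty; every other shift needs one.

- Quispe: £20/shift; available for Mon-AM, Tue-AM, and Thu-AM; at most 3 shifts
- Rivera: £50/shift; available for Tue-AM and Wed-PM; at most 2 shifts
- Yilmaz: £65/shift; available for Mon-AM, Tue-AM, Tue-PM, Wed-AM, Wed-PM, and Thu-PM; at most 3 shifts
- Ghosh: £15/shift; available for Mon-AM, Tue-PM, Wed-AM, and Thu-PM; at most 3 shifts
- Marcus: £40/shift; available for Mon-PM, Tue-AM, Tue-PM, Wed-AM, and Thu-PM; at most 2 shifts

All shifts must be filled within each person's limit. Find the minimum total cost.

Mon-PM can only be covered by Marcus, so that assignment is forced.
Thu-AM can only be covered by Quispe, so that assignment is forced.
Picking the cheapest available assistant for each shift independently would cost £290, but that ignores the shift limits.
An optimal schedule: Mon-AM→Ghosh+Quispe, Mon-PM→Marcus, Tue-AM→Quispe+Rivera, Tue-PM→Ghosh, Wed-AM→Ghosh, Wed-PM→Rivera, Thu-AM→Quispe, Thu-PM→Marcus+Yilmaz.
Total: 15 + 20 + 40 + 20 + 50 + 15 + 15 + 50 + 20 + 40 + 65 = £350.

£350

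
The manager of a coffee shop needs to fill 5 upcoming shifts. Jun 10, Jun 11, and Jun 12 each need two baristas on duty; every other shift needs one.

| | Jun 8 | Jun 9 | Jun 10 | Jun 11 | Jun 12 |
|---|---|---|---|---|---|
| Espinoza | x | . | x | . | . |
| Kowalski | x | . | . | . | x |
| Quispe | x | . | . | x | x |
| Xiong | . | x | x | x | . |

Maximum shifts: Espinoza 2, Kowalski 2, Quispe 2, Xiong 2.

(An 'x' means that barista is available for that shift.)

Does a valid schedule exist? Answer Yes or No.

Total capacity is 8 and 8 slots are needed, so capacity alone doesn't rule it out.
Shifts {Jun 9, Jun 10, Jun 11} need 5 worker-slots in total, but the baristas available for any of those shifts (Espinoza, Quispe, and Xiong) can supply at most 4 among them. So no valid schedule exists.

No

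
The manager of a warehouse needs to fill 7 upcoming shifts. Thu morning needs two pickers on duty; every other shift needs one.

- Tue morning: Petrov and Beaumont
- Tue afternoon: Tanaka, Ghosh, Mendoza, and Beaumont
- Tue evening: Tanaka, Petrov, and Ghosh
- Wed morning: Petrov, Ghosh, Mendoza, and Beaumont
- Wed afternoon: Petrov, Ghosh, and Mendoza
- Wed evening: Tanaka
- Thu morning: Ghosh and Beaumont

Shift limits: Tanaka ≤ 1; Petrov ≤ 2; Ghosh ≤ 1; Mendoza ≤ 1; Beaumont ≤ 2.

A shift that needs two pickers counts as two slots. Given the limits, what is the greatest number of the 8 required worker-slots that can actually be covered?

Total capacity across all pickers is 1+2+1+1+2 = 7, and 8 slots are needed, so at most 7 can be filled.
An assignment achieving 7: Tue morning→Petrov, Tue afternoon→Beaumont, Tue evening→Petrov, Wed afternoon→Mendoza, Wed evening→Tanaka, Thu morning→Ghosh+Beaumont.
Loads: Tanaka 1/1, Petrov 2/2, Ghosh 1/1, Mendoza 1/1, Beaumont 2/2.

7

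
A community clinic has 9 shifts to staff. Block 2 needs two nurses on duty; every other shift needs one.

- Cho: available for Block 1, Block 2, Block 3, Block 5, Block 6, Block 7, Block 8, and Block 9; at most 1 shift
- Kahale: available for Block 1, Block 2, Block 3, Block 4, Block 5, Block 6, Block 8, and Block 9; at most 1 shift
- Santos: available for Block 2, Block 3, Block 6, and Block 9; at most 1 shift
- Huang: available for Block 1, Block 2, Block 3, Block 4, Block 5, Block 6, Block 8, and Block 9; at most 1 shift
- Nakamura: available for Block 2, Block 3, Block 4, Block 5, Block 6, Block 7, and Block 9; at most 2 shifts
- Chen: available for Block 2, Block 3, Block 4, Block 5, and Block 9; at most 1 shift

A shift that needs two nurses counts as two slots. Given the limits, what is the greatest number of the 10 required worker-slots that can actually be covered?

7

Total capacity across all nurses is 1+1+1+1+2+1 = 7, and 10 slots are needed, so at most 7 can be filled.
An assignment achieving 7: Block 1→Kahale, Block 2→Chen, Block 4→Nakamura, Block 5→Nakamura, Block 6→Santos, Block 7→Cho, Block 8→Huang.
Loads: Cho 1/1, Kahale 1/1, Santos 1/1, Huang 1/1, Nakamura 2/2, Chen 1/1.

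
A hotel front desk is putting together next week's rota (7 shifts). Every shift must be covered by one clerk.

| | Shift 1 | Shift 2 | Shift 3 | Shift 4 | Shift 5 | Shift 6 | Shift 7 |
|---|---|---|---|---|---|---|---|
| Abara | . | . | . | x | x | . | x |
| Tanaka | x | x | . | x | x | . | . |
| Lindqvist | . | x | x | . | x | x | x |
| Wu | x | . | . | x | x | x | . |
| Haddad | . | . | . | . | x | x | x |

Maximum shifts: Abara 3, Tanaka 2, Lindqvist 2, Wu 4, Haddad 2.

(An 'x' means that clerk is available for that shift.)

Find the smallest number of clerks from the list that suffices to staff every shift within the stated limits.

7 slots to fill and no one can take more than 4, so at least ⌈7/4⌉ = 2 clerks are needed.
No set of 2 clerks can cover every shift (each such set leaves at least one shift with no one available or exceeds a cap).
Abara, Tanaka, and Lindqvist alone can cover everything: Shift 1→Tanaka, Shift 2→Tanaka, Shift 3→Lindqvist, Shift 4→Abara, Shift 5→Abara, Shift 6→Lindqvist, Shift 7→Abara.

3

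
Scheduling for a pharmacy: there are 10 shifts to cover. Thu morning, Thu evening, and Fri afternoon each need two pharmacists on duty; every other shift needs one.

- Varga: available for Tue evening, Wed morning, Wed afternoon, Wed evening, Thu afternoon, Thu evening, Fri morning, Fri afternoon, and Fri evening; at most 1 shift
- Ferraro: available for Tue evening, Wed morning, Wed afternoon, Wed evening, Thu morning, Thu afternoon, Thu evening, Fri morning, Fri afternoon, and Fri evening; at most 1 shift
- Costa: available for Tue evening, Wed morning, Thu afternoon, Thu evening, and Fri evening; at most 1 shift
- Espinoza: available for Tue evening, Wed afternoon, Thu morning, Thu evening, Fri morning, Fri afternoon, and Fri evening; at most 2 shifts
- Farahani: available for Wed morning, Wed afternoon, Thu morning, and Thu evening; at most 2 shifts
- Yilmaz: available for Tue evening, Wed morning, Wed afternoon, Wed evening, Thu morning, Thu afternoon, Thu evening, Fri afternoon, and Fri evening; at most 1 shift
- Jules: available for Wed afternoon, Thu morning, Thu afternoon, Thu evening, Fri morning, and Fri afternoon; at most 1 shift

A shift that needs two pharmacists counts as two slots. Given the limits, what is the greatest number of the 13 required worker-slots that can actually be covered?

9

Total capacity across all pharmacists is 1+1+1+2+2+1+1 = 9, and 13 slots are needed, so at most 9 can be filled.
An assignment achieving 9: Tue evening→Costa, Wed morning→Farahani, Wed evening→Varga, Thu morning→Espinoza+Farahani, Thu afternoon→Yilmaz, Fri morning→Ferraro, Fri afternoon→Espinoza+Jules.
Loads: Varga 1/1, Ferraro 1/1, Costa 1/1, Espinoza 2/2, Farahani 2/2, Yilmaz 1/1, Jules 1/1.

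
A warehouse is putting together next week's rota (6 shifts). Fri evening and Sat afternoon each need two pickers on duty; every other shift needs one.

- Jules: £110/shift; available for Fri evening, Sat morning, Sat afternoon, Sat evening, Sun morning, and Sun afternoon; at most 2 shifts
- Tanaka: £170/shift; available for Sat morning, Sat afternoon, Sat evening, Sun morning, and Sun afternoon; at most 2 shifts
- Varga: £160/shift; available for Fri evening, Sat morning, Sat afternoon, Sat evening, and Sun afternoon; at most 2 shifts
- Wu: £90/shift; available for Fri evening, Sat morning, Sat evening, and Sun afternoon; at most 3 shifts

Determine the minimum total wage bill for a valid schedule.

Picking the cheapest available picker for each shift independently would cost £850, but that ignores the shift limits.
An optimal schedule: Fri evening→Wu+Jules, Sat morning→Wu, Sat afternoon→Varga+Tanaka, Sat evening→Wu, Sun morning→Jules, Sun afternoon→Varga.
Total: 90 + 110 + 90 + 160 + 170 + 90 + 110 + 160 = £980.

£980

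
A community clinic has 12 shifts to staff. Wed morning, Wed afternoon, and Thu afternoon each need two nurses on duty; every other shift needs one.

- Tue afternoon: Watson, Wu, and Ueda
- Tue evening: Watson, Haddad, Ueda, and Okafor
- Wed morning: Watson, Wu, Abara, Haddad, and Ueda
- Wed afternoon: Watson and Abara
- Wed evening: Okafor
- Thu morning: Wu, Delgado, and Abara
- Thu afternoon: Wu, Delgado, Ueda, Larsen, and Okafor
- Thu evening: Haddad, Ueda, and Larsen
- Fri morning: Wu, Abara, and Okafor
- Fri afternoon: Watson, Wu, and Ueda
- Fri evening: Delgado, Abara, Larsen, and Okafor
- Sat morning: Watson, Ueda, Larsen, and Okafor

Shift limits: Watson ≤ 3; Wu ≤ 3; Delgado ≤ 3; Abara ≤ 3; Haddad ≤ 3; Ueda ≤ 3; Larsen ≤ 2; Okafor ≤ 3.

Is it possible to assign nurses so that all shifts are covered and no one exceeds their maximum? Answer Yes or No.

Wed afternoon can only be covered by Watson and Abara, so that assignment is forced.
Wed evening can only be covered by Okafor, so that assignment is forced.
One valid schedule: Tue afternoon→Watson, Tue evening→Haddad, Wed morning→Wu+Abara, Wed afternoon→Watson+Abara, Wed evening→Okafor, Thu morning→Wu, Thu afternoon→Delgado+Ueda, Thu evening→Haddad, Fri morning→Wu, Fri afternoon→Watson, Fri evening→Delgado, Sat morning→Ueda.
Loads: Watson 3/3, Wu 3/3, Delgado 2/3, Abara 2/3, Haddad 2/3, Ueda 2/3, Larsen 0/2, Okafor 1/3 — all within limits.

Yes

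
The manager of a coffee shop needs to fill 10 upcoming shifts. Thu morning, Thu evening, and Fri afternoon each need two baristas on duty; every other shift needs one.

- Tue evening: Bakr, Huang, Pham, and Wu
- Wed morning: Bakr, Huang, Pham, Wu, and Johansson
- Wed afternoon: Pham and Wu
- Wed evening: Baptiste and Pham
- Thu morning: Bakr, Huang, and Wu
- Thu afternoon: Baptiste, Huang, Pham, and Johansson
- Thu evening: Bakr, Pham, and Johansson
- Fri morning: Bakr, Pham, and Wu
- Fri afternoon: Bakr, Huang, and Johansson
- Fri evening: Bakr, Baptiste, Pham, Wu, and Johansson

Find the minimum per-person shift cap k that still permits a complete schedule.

3

With 6 baristas and 13 worker-slots to fill, someone must work at least ⌈13/6⌉ = 3 shifts, so k ≥ 3.
k = 3 works: Tue evening→Huang, Wed morning→Pham, Wed afternoon→Pham, Wed evening→Baptiste, Thu morning→Bakr+Huang, Thu afternoon→Baptiste, Thu evening→Bakr+Pham, Fri morning→Bakr, Fri afternoon→Huang+Johansson, Fri evening→Baptiste.
Loads: Bakr 3, Baptiste 3, Huang 3, Pham 3, Wu 0, Johansson 1 — all ≤ 3.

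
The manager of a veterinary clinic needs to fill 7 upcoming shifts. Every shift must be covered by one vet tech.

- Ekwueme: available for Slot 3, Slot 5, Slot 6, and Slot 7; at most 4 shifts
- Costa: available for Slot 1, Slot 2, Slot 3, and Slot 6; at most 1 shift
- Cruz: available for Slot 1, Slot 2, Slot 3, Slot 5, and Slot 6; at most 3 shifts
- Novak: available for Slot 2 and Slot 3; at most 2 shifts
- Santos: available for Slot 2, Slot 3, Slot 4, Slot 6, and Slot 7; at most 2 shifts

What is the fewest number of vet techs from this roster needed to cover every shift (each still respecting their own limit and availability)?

3

7 slots to fill and no one can take more than 4, so at least ⌈7/4⌉ = 2 vet techs are needed.
No set of 2 vet techs can cover every shift (each such set leaves at least one shift with no one available or exceeds a cap).
Ekwueme, Costa, and Santos alone can cover everything: Slot 1→Costa, Slot 2→Santos, Slot 3→Ekwueme, Slot 4→Santos, Slot 5→Ekwueme, Slot 6→Ekwueme, Slot 7→Ekwueme.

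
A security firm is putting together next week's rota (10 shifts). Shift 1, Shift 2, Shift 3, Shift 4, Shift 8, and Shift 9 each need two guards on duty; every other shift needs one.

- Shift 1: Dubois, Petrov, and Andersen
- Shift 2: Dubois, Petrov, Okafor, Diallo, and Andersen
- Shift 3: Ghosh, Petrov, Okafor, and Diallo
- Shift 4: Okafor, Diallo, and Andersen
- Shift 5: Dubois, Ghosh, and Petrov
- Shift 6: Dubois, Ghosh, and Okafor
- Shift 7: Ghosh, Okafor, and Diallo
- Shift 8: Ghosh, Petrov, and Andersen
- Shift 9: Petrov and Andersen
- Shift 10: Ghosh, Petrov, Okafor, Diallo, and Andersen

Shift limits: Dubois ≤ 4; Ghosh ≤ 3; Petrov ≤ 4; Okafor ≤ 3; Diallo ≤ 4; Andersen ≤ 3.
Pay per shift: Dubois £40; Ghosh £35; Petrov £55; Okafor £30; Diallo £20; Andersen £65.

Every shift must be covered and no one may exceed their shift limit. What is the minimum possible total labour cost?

£585

Shift 9 can only be covered by Petrov and Andersen, so that assignment is forced.
Picking the cheapest available guard for each shift independently would cost £560, but that ignores the shift limits.
An optimal schedule: Shift 1→Dubois+Petrov, Shift 2→Okafor+Dubois, Shift 3→Diallo+Ghosh, Shift 4→Diallo+Okafor, Shift 5→Ghosh, Shift 6→Okafor, Shift 7→Diallo, Shift 8→Ghosh+Petrov, Shift 9→Petrov+Andersen, Shift 10→Diallo.
Total: 40 + 55 + 30 + 40 + 20 + 35 + 20 + 30 + 35 + 30 + 20 + 35 + 55 + 55 + 65 + 20 = £585.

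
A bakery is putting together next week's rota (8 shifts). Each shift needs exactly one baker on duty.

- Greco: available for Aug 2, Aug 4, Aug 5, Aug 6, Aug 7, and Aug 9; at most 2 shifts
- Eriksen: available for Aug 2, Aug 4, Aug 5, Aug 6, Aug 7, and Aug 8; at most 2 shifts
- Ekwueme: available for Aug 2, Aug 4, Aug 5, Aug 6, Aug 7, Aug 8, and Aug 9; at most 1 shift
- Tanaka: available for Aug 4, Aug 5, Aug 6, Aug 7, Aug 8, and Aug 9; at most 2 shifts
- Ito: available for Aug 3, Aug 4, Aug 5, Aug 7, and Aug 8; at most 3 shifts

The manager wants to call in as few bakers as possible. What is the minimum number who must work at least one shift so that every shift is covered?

8 slots to fill and no one can take more than 3, so at least ⌈8/3⌉ = 3 bakers are needed.
Any 3 bakers together have capacity at most 3+2+2 = 7 < 8 slots, so 3 can never suffice.
Greco, Eriksen, Ekwueme, and Ito alone can cover everything: Aug 2→Greco, Aug 3→Ito, Aug 4→Ekwueme, Aug 5→Ito, Aug 6→Eriksen, Aug 7→Ito, Aug 8→Eriksen, Aug 9→Greco.

4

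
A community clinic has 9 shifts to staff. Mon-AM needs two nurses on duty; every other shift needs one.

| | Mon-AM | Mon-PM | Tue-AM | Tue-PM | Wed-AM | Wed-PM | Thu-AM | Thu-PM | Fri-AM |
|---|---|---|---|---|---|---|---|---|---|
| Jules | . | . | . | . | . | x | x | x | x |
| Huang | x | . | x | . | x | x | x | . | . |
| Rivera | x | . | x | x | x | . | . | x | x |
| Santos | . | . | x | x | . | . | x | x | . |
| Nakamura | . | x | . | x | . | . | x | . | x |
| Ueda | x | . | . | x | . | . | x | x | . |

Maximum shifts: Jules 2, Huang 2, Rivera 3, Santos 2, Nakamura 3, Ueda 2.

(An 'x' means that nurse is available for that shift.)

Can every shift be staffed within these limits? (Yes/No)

Mon-PM can only be covered by Nakamura, so that assignment is forced.
One valid schedule: Mon-AM→Huang+Rivera, Mon-PM→Nakamura, Tue-AM→Rivera, Tue-PM→Rivera, Wed-AM→Huang, Wed-PM→Jules, Thu-AM→Santos, Thu-PM→Santos, Fri-AM→Jules.
Loads: Jules 2/2, Huang 2/2, Rivera 3/3, Santos 2/2, Nakamura 1/3, Ueda 0/2 — all within limits.

Yes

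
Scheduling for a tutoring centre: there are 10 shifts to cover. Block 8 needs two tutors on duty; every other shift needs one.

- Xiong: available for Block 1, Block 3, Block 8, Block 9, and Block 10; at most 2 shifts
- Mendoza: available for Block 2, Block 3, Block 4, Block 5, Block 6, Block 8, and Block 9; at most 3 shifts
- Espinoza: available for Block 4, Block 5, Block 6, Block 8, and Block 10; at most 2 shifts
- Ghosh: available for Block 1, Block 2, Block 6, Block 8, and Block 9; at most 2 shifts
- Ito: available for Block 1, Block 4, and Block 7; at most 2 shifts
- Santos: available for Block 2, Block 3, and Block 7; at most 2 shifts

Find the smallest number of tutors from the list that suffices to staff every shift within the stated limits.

11 slots to fill and no one can take more than 3, so at least ⌈11/3⌉ = 4 tutors are needed.
Any 4 tutors together have capacity at most 3+2+2+2 = 9 < 11 slots, so 4 can never suffice.
Xiong, Mendoza, Espinoza, Ghosh, and Ito alone can cover everything: Block 1→Ghosh, Block 2→Mendoza, Block 3→Xiong, Block 4→Ito, Block 5→Mendoza, Block 6→Espinoza, Block 7→Ito, Block 8→Espinoza+Ghosh, Block 9→Mendoza, Block 10→Xiong.

5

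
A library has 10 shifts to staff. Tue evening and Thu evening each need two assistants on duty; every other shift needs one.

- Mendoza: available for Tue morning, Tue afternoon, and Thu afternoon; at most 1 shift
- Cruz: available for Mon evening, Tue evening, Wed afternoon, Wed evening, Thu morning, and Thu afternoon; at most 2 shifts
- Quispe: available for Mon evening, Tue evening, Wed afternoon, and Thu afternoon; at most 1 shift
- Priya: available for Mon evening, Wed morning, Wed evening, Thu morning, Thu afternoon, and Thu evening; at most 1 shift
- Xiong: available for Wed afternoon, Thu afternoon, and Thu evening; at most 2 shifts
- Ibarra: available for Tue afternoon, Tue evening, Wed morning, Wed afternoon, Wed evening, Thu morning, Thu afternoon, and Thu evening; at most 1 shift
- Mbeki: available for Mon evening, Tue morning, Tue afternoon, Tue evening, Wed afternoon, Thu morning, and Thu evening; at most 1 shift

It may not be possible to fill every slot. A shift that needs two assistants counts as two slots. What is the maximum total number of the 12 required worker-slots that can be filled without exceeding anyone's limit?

9

Total capacity across all assistants is 1+2+1+1+2+1+1 = 9, and 12 slots are needed, so at most 9 can be filled.
An assignment achieving 9: Mon evening→Cruz, Tue morning→Mendoza, Tue afternoon→Ibarra, Tue evening→Quispe+Mbeki, Wed morning→Priya, Wed afternoon→Xiong, Wed evening→Cruz, Thu evening→Xiong.
Loads: Mendoza 1/1, Cruz 2/2, Quispe 1/1, Priya 1/1, Xiong 2/2, Ibarra 1/1, Mbeki 1/1.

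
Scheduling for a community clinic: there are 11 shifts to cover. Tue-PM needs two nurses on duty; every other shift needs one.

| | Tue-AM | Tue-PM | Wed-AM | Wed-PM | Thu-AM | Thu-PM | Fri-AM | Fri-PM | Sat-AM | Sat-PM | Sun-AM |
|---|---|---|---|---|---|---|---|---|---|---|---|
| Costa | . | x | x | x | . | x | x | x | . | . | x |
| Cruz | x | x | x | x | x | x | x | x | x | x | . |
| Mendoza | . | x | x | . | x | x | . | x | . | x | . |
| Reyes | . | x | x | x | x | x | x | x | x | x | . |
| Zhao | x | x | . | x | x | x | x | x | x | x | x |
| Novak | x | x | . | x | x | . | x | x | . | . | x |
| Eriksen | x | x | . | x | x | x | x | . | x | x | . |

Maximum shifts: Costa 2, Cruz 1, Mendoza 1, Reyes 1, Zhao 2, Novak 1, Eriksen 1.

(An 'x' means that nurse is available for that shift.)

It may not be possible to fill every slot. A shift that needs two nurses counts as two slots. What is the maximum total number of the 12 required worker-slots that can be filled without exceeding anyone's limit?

Total capacity across all nurses is 2+1+1+1+2+1+1 = 9, and 12 slots are needed, so at most 9 can be filled.
An assignment achieving 9: Tue-AM→Cruz, Wed-AM→Costa, Wed-PM→Zhao, Thu-AM→Zhao, Thu-PM→Eriksen, Fri-AM→Novak, Sat-AM→Reyes, Sat-PM→Mendoza, Sun-AM→Costa.
Loads: Costa 2/2, Cruz 1/1, Mendoza 1/1, Reyes 1/1, Zhao 2/2, Novak 1/1, Eriksen 1/1.

9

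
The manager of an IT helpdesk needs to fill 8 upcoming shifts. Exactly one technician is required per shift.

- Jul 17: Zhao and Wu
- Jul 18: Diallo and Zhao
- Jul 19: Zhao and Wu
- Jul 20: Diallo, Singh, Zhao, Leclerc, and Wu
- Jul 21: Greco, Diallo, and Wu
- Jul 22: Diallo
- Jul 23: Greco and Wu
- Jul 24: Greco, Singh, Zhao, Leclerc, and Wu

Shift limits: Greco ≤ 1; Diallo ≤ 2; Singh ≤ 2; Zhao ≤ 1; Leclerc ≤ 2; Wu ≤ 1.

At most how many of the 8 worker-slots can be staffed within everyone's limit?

Total capacity across all technicians is 1+2+2+1+2+1 = 9, and 8 slots are needed, so at most 8 can be filled.
An assignment achieving 7: Jul 17→Zhao, Jul 18→Diallo, Jul 19→Wu, Jul 20→Singh, Jul 22→Diallo, Jul 23→Greco, Jul 24→Singh.
Loads: Greco 1/1, Diallo 2/2, Singh 2/2, Zhao 1/1, Leclerc 0/2, Wu 1/1.

7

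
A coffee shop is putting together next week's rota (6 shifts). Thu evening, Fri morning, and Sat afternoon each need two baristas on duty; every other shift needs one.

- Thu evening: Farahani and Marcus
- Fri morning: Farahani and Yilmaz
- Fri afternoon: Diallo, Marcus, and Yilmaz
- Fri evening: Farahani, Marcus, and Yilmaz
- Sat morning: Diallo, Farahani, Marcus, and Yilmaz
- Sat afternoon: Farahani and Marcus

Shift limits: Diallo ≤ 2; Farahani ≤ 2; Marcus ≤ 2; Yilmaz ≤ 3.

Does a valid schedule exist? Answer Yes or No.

Total capacity is 9 and 9 slots are needed, so capacity alone doesn't rule it out.
Shifts {Thu evening, Fri morning, Sat afternoon} need 6 worker-slots in total, but the baristas available for any of those shifts (Farahani, Marcus, and Yilmaz) can supply at most 5 among them. So no valid schedule exists.

No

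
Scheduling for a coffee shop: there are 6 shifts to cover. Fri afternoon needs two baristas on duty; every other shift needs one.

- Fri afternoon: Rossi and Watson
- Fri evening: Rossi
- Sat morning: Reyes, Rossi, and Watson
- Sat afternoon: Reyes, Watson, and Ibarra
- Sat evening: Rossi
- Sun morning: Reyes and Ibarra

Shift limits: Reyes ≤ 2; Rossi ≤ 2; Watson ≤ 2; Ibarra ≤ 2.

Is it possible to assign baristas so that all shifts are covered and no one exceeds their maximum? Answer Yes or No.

Total capacity is 8 and 7 slots are needed, so capacity alone doesn't rule it out.
Shifts {Fri afternoon, Fri evening, Sat evening} need 4 worker-slots in total, but the baristas available for any of those shifts (Rossi and Watson) can supply at most 3 among them. So no valid schedule exists.

No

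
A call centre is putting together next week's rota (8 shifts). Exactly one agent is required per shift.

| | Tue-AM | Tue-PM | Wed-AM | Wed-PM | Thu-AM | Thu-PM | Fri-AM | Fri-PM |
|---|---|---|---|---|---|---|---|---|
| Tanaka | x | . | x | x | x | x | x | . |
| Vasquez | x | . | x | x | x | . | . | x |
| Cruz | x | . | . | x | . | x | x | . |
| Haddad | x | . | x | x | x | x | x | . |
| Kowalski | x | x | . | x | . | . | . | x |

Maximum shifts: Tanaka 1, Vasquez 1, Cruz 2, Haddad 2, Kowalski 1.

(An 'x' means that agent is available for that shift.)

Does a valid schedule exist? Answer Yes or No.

No

Total capacity is 1+1+2+2+1 = 7 but 8 worker-slots are needed — infeasible.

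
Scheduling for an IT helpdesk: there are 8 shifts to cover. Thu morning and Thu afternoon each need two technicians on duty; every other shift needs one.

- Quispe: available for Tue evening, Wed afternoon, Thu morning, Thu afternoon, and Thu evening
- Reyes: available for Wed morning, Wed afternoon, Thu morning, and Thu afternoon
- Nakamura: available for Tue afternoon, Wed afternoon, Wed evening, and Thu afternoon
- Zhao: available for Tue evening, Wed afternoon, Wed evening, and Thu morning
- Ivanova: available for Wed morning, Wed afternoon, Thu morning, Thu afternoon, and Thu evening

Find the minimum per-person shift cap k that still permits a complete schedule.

2

With 5 technicians and 10 worker-slots to fill, someone must work at least ⌈10/5⌉ = 2 shifts, so k ≥ 2.
k = 2 works: Tue afternoon→Nakamura, Tue evening→Quispe, Wed morning→Reyes, Wed afternoon→Zhao, Wed evening→Nakamura, Thu morning→Zhao+Ivanova, Thu afternoon→Reyes+Ivanova, Thu evening→Quispe.
Loads: Quispe 2, Reyes 2, Nakamura 2, Zhao 2, Ivanova 2 — all ≤ 2.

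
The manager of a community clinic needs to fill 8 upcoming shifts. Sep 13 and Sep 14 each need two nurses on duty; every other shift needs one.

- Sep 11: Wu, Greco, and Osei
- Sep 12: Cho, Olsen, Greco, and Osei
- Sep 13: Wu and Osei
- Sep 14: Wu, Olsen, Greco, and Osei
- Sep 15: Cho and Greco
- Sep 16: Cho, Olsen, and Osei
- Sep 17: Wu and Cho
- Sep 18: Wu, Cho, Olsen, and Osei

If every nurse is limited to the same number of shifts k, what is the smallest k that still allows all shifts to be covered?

2

With 5 nurses and 10 worker-slots to fill, someone must work at least ⌈10/5⌉ = 2 shifts, so k ≥ 2.
k = 2 works: Sep 11→Greco, Sep 12→Olsen, Sep 13→Wu+Osei, Sep 14→Greco+Osei, Sep 15→Cho, Sep 16→Cho, Sep 17→Wu, Sep 18→Olsen.
Loads: Wu 2, Cho 2, Olsen 2, Greco 2, Osei 2 — all ≤ 2.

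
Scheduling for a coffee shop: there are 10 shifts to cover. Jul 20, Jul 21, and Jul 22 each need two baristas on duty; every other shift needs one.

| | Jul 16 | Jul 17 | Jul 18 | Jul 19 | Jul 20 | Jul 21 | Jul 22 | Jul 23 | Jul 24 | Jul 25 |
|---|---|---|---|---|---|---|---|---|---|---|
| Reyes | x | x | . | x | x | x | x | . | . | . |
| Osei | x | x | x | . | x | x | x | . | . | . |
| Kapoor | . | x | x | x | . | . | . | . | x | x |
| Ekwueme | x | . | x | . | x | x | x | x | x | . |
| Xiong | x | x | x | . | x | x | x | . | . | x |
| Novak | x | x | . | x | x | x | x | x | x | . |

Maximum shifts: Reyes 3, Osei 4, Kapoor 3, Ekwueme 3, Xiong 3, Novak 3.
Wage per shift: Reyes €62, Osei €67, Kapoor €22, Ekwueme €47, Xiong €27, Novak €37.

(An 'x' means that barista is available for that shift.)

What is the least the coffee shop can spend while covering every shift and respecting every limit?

Picking the cheapest available barista for each shift independently would cost €366, but that ignores the shift limits.
An optimal schedule: Jul 16→Xiong, Jul 17→Xiong, Jul 18→Xiong, Jul 19→Kapoor, Jul 20→Novak+Ekwueme, Jul 21→Novak+Ekwueme, Jul 22→Ekwueme+Reyes, Jul 23→Novak, Jul 24→Kapoor, Jul 25→Kapoor.
Total: 27 + 27 + 27 + 22 + 37 + 47 + 37 + 47 + 47 + 62 + 37 + 22 + 22 = €461.

€461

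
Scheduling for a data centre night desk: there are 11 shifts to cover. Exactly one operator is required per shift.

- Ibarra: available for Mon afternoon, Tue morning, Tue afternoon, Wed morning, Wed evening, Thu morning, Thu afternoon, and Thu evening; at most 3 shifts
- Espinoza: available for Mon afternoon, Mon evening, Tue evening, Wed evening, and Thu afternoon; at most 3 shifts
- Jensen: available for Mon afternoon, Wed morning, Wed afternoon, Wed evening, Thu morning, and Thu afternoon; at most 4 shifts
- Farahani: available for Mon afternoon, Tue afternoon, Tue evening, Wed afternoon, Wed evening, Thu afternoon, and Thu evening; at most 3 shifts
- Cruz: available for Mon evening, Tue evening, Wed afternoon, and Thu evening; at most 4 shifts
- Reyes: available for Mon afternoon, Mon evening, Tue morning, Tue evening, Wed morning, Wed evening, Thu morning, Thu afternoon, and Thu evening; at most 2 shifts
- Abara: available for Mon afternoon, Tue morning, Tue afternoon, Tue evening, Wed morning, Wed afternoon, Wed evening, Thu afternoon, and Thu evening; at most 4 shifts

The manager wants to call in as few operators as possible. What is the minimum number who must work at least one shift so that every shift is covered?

3

11 slots to fill and no one can take more than 4, so at least ⌈11/4⌉ = 3 operators are needed.
Ibarra, Jensen, and Cruz alone can cover everything: Mon afternoon→Ibarra, Mon evening→Cruz, Tue morning→Ibarra, Tue afternoon→Ibarra, Tue evening→Cruz, Wed morning→Jensen, Wed afternoon→Cruz, Wed evening→Jensen, Thu morning→Jensen, Thu afternoon→Jensen, Thu evening→Cruz.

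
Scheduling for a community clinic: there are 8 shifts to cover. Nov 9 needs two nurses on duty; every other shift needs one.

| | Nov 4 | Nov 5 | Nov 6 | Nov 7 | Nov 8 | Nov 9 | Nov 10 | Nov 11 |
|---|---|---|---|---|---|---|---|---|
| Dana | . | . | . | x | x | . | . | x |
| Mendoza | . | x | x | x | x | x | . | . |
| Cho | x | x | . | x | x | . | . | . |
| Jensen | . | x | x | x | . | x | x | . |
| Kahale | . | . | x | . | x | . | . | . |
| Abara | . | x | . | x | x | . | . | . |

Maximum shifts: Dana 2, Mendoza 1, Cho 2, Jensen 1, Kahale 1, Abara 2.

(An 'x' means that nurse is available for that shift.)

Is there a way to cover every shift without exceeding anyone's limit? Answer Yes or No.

Total capacity is 9 and 9 slots are needed, so capacity alone doesn't rule it out.
Shifts {Nov 9, Nov 10} need 3 worker-slots in total, but the nurses available for any of those shifts (Mendoza and Jensen) can supply at most 2 among them. So no valid schedule exists.

No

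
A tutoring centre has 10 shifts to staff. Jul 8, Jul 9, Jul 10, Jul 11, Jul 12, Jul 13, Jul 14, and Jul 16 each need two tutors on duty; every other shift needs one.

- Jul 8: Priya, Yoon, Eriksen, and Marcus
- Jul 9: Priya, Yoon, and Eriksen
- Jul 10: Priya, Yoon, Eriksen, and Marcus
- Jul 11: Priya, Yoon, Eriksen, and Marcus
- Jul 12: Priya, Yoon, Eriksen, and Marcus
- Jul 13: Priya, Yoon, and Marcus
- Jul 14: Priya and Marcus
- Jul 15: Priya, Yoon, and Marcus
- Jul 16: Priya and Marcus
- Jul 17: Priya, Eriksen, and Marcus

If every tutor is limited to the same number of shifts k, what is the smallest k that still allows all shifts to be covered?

5

With 4 tutors and 18 worker-slots to fill, someone must work at least ⌈18/4⌉ = 5 shifts, so k ≥ 5.
k = 5 works: Jul 8→Yoon+Eriksen, Jul 9→Priya+Yoon, Jul 10→Yoon+Eriksen, Jul 11→Yoon+Eriksen, Jul 12→Eriksen+Marcus, Jul 13→Priya+Yoon, Jul 14→Priya+Marcus, Jul 15→Priya, Jul 16→Priya+Marcus, Jul 17→Eriksen.
Loads: Priya 5, Yoon 5, Eriksen 5, Marcus 3 — all ≤ 5.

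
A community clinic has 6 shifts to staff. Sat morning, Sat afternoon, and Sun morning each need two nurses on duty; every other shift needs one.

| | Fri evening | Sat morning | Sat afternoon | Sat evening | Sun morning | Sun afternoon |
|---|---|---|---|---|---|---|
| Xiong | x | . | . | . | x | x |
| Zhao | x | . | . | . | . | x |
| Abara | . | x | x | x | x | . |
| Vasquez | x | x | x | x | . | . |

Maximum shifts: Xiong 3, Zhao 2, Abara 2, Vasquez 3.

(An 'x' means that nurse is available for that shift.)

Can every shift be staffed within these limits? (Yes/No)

Total capacity is 10 and 9 slots are needed, so capacity alone doesn't rule it out.
Shifts {Sat morning, Sat afternoon, Sun morning} need 6 worker-slots in total, but the nurses available for any of those shifts (Xiong, Abara, and Vasquez) can supply at most 5 among them. So no valid schedule exists.

No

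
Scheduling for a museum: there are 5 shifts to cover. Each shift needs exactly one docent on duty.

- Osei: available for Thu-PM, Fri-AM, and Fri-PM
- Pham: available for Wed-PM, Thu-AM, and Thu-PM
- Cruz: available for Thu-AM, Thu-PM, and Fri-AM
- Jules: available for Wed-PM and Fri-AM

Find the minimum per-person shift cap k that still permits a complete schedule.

With 4 docents and 5 worker-slots to fill, someone must work at least ⌈5/4⌉ = 2 shifts, so k ≥ 2.
k = 2 works: Wed-PM→Pham, Thu-AM→Pham, Thu-PM→Osei, Fri-AM→Cruz, Fri-PM→Osei.
Loads: Osei 2, Pham 2, Cruz 1, Jules 0 — all ≤ 2.

2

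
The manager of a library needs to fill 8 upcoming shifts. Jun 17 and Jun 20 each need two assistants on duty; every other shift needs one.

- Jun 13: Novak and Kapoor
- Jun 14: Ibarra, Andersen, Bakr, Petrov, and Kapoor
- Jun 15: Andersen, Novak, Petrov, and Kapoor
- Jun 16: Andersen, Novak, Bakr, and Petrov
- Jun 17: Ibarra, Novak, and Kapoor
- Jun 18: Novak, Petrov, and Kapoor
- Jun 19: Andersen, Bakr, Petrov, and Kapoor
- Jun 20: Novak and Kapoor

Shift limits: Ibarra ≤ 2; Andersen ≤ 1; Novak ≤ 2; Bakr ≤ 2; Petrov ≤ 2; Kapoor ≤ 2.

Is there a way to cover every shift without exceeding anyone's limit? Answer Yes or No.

Jun 20 can only be covered by Novak and Kapoor, so that assignment is forced.
One valid schedule: Jun 13→Novak, Jun 14→Ibarra, Jun 15→Andersen, Jun 16→Bakr, Jun 17→Ibarra+Kapoor, Jun 18→Petrov, Jun 19→Bakr, Jun 20→Novak+Kapoor.
Loads: Ibarra 2/2, Andersen 1/1, Novak 2/2, Bakr 2/2, Petrov 1/2, Kapoor 2/2 — all within limits.

Yes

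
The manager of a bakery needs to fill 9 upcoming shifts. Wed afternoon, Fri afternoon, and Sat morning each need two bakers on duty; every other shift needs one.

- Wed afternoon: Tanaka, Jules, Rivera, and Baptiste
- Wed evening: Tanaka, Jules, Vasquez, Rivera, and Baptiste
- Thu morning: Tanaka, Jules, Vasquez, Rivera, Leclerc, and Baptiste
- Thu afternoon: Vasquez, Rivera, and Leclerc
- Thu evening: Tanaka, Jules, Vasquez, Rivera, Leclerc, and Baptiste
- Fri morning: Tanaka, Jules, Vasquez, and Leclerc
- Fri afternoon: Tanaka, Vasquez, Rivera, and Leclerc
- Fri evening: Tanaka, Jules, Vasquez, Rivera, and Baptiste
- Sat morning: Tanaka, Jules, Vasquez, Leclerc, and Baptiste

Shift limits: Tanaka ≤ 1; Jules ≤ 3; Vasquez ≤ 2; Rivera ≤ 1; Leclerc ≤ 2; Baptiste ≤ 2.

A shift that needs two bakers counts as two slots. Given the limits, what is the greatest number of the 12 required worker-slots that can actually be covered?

Total capacity across all bakers is 1+3+2+1+2+2 = 11, and 12 slots are needed, so at most 11 can be filled.
An assignment achieving 11: Wed afternoon→Tanaka+Jules, Wed evening→Jules, Thu morning→Leclerc, Thu afternoon→Vasquez, Fri morning→Jules, Fri afternoon→Vasquez+Rivera, Fri evening→Baptiste, Sat morning→Leclerc+Baptiste.
Loads: Tanaka 1/1, Jules 3/3, Vasquez 2/2, Rivera 1/1, Leclerc 2/2, Baptiste 2/2.

11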